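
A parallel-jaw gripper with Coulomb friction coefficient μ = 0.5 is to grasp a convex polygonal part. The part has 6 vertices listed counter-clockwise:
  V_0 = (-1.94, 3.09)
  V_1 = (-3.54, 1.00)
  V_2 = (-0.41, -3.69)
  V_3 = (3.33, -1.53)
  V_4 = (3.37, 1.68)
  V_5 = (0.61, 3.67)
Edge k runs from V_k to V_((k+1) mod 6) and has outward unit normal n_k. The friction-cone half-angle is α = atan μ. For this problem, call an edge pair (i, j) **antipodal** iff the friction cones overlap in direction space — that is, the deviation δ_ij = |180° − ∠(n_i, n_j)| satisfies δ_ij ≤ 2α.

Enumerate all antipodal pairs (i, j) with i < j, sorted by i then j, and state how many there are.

count = 5; pairs: (0,2), (0,3), (1,3), (1,4), (2,5)

α = atan 0.5 = 26.57°;  2α = 53.13°
n_0 = (-0.7940, +0.6079)
n_1 = (-0.8318, -0.5551)
n_2 = (+0.5001, -0.8660)
n_3 = (+0.9999, -0.0125)
n_4 = (+0.5848, +0.8111)
n_5 = (-0.2218, +0.9751)
  (0,1): δ = 108.85°  ·
  (0,2): δ = 22.56°  ✓
  (0,3): δ = 36.72°  ✓
  (0,4): δ = 91.64°  ·
  (0,5): δ = 140.25°  ·
  (1,2): δ = 93.71°  ·
  (1,3): δ = 34.43°  ✓
  (1,4): δ = 20.49°  ✓
  (1,5): δ = 69.10°  ·
  (2,3): δ = 120.72°  ·
  (2,4): δ = 65.80°  ·
  (2,5): δ = 17.19°  ✓
  (3,4): δ = 125.08°  ·
  (3,5): δ = 76.47°  ·
  (4,5): δ = 131.39°  ·
antipodal pairs: 5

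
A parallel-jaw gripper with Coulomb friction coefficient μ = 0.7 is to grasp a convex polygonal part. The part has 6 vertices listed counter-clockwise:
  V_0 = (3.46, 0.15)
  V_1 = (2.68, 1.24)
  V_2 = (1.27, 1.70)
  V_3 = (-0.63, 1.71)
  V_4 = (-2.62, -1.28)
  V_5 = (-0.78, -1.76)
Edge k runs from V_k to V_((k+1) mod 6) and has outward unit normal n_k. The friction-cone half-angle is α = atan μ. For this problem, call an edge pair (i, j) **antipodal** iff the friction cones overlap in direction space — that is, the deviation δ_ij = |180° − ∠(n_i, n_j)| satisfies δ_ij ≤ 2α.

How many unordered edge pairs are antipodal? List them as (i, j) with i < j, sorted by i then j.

α = atan 0.7 = 34.99°;  2α = 69.98°
n_0 = (+0.8132, +0.5819)
n_1 = (+0.3102, +0.9507)
n_2 = (+0.0053, +1.0000)
n_3 = (-0.8325, +0.5541)
n_4 = (-0.2524, -0.9676)
n_5 = (+0.4107, -0.9118)
  (0,1): δ = 143.66°  ·
  (0,2): δ = 125.89°  ·
  (0,3): δ = 69.23°  ✓
  (0,4): δ = 39.79°  ✓
  (0,5): δ = 78.66°  ·
  (1,2): δ = 162.23°  ·
  (1,3): δ = 105.58°  ·
  (1,4): δ = 3.45°  ✓
  (1,5): δ = 42.32°  ✓
  (2,3): δ = 123.34°  ·
  (2,4): δ = 14.32°  ✓
  (2,5): δ = 24.55°  ✓
  (3,4): δ = 70.98°  ·
  (3,5): δ = 32.10°  ✓
  (4,5): δ = 141.13°  ·
antipodal pairs: 7

count = 7; pairs: (0,3), (0,4), (1,4), (1,5), (2,4), (2,5), (3,5)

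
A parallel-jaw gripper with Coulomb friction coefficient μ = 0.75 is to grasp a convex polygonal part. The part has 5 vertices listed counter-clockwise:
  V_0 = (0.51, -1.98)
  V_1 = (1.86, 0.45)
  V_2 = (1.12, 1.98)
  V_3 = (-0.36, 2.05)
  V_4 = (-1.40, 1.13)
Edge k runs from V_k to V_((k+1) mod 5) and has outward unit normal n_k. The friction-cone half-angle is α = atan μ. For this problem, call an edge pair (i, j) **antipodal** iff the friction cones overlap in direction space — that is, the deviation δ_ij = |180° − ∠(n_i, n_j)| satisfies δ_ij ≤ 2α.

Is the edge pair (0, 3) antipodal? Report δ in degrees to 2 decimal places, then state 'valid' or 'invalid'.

δ = 19.45°, valid

α = atan 0.75 = 36.87°;  2α = 73.74°
edge 0: e_0 = (+1.35, +2.43);  n_0 = (+0.8742, -0.4856)
edge 3: e_3 = (-1.04, -0.92);  n_3 = (-0.6626, +0.7490)
∠(n_0, n_3) = 160.55°
δ = |180° − 160.55°| = 19.45°
19.45° ≤ 2α = 73.74°  →  valid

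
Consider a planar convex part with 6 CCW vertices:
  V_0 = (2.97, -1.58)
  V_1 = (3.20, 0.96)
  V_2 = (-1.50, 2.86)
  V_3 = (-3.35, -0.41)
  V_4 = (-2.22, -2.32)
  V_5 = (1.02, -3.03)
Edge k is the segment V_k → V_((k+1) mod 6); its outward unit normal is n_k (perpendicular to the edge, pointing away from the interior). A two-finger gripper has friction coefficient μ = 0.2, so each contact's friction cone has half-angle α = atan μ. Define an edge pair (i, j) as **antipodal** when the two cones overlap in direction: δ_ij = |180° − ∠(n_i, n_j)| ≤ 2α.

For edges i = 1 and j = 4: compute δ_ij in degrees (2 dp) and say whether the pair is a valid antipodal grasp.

α = atan 0.2 = 11.31°;  2α = 22.62°
edge 1: e_1 = (-4.70, +1.90);  n_1 = (+0.3748, +0.9271)
edge 4: e_4 = (+3.24, -0.71);  n_4 = (-0.2141, -0.9768)
∠(n_1, n_4) = 170.35°
δ = |180° − 170.35°| = 9.65°
9.65° ≤ 2α = 22.62°  →  valid

δ = 9.65°, valid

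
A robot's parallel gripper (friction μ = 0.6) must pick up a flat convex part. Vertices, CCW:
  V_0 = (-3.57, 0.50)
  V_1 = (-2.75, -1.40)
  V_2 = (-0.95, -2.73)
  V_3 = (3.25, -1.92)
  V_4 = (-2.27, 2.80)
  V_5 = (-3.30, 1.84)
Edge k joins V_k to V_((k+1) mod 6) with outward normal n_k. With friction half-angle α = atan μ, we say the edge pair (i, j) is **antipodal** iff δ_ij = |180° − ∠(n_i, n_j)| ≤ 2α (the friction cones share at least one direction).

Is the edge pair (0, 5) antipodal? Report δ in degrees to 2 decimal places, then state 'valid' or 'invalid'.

δ = 145.26°, invalid

α = atan 0.6 = 30.96°;  2α = 61.93°
edge 0: e_0 = (+0.82, -1.90);  n_0 = (-0.9181, -0.3963)
edge 5: e_5 = (-0.27, -1.34);  n_5 = (-0.9803, +0.1975)
∠(n_0, n_5) = 34.74°
δ = |180° − 34.74°| = 145.26°
145.26° > 2α = 61.93°  →  invalid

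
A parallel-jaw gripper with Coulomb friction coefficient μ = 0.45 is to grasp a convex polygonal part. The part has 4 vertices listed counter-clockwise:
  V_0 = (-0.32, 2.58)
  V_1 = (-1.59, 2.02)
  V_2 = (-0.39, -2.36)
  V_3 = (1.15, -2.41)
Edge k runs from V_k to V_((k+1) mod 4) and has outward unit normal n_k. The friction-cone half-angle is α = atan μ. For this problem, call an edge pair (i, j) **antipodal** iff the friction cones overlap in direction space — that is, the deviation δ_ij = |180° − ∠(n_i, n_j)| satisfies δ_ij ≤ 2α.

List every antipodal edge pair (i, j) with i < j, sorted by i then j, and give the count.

count = 2; pairs: (0,2), (1,3)

α = atan 0.45 = 24.23°;  2α = 48.46°
n_0 = (-0.4035, +0.9150)
n_1 = (-0.9645, -0.2642)
n_2 = (-0.0325, -0.9995)
n_3 = (+0.9592, +0.2826)
  (0,1): δ = 98.47°  ·
  (0,2): δ = 25.65°  ✓
  (0,3): δ = 82.62°  ·
  (1,2): δ = 107.18°  ·
  (1,3): δ = 1.09°  ✓
  (2,3): δ = 71.73°  ·
antipodal pairs: 2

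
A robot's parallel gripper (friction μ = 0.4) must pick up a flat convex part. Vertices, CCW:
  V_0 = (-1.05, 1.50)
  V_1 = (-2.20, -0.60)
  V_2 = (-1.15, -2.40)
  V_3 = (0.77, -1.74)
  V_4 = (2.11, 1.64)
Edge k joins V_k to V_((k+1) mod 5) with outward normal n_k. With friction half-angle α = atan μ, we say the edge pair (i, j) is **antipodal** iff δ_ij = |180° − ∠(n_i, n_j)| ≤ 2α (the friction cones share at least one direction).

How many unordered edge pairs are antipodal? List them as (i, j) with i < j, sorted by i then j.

α = atan 0.4 = 21.80°;  2α = 43.60°
n_0 = (-0.8771, +0.4803)
n_1 = (-0.8638, -0.5039)
n_2 = (+0.3251, -0.9457)
n_3 = (+0.9296, -0.3685)
n_4 = (-0.0443, +0.9990)
  (0,1): δ = 121.04°  ·
  (0,2): δ = 42.32°  ✓
  (0,3): δ = 7.08°  ✓
  (0,4): δ = 121.24°  ·
  (1,2): δ = 101.29°  ·
  (1,3): δ = 51.88°  ·
  (1,4): δ = 62.28°  ·
  (2,3): δ = 130.60°  ·
  (2,4): δ = 16.43°  ✓
  (3,4): δ = 65.84°  ·
antipodal pairs: 3

count = 3; pairs: (0,2), (0,3), (2,4)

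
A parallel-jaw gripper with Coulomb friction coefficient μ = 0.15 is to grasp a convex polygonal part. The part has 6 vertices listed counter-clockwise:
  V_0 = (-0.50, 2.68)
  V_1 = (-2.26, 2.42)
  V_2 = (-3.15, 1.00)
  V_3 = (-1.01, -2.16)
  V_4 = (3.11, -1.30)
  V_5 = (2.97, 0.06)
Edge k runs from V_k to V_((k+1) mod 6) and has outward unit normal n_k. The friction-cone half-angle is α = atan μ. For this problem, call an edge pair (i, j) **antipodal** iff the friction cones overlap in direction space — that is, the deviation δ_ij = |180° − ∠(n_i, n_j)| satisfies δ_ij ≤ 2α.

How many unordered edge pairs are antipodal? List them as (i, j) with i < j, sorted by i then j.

α = atan 0.15 = 8.53°;  2α = 17.06°
n_0 = (-0.1461, +0.9893)
n_1 = (-0.8473, +0.5311)
n_2 = (-0.8280, -0.5607)
n_3 = (+0.2043, -0.9789)
n_4 = (+0.9947, +0.1024)
n_5 = (+0.6026, +0.7981)
  (0,1): δ = 130.48°  ·
  (0,2): δ = 64.30°  ·
  (0,3): δ = 3.39°  ✓
  (0,4): δ = 87.47°  ·
  (0,5): δ = 134.54°  ·
  (1,2): δ = 113.82°  ·
  (1,3): δ = 46.13°  ·
  (1,4): δ = 37.96°  ·
  (1,5): δ = 85.02°  ·
  (2,3): δ = 112.32°  ·
  (2,4): δ = 28.23°  ·
  (2,5): δ = 18.84°  ·
  (3,4): δ = 95.91°  ·
  (3,5): δ = 48.84°  ·
  (4,5): δ = 132.93°  ·
antipodal pairs: 1

count = 1; pairs: (0,3)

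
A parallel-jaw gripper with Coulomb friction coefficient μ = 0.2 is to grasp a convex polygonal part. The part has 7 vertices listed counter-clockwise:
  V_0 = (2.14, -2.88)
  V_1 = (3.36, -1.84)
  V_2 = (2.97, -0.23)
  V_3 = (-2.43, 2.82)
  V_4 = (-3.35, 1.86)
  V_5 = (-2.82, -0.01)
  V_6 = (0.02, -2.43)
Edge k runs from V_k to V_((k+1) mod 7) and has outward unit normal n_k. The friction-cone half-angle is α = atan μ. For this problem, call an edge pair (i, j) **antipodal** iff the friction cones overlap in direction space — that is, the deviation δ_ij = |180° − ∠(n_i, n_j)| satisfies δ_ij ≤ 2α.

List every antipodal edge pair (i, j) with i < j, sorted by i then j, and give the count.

α = atan 0.2 = 11.31°;  2α = 22.62°
n_0 = (+0.6487, -0.7610)
n_1 = (+0.9719, +0.2354)
n_2 = (+0.4918, +0.8707)
n_3 = (-0.7220, +0.6919)
n_4 = (-0.9621, -0.2727)
n_5 = (-0.6486, -0.7611)
n_6 = (-0.2076, -0.9782)
  (0,1): δ = 116.83°  ·
  (0,2): δ = 69.90°  ·
  (0,3): δ = 5.77°  ✓
  (0,4): δ = 65.38°  ·
  (0,5): δ = 99.12°  ·
  (0,6): δ = 127.57°  ·
  (1,2): δ = 133.08°  ·
  (1,3): δ = 57.40°  ·
  (1,4): δ = 2.21°  ✓
  (1,5): δ = 35.95°  ·
  (1,6): δ = 64.40°  ·
  (2,3): δ = 104.32°  ·
  (2,4): δ = 44.72°  ·
  (2,5): δ = 10.98°  ✓
  (2,6): δ = 17.47°  ✓
  (3,4): δ = 120.39°  ·
  (3,5): δ = 86.65°  ·
  (3,6): δ = 58.20°  ·
  (4,5): δ = 146.26°  ·
  (4,6): δ = 117.81°  ·
  (5,6): δ = 151.55°  ·
antipodal pairs: 4

count = 4; pairs: (0,3), (1,4), (2,5), (2,6)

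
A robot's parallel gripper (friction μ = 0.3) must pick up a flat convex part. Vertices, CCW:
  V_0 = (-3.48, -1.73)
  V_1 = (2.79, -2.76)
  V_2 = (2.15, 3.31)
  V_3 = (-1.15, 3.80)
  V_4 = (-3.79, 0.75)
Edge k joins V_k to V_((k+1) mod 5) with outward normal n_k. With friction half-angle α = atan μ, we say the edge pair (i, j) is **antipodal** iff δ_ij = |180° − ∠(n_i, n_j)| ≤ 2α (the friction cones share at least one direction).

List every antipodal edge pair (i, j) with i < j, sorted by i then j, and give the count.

α = atan 0.3 = 16.70°;  2α = 33.40°
n_0 = (-0.1621, -0.9868)
n_1 = (+0.9945, +0.1049)
n_2 = (+0.1469, +0.9892)
n_3 = (-0.7561, +0.6545)
n_4 = (-0.9923, -0.1240)
  (0,1): δ = 74.65°  ·
  (0,2): δ = 0.88°  ✓
  (0,3): δ = 58.45°  ·
  (0,4): δ = 106.45°  ·
  (1,2): δ = 104.46°  ·
  (1,3): δ = 46.90°  ·
  (1,4): δ = 1.11°  ✓
  (2,3): δ = 122.43°  ·
  (2,4): δ = 74.43°  ·
  (3,4): δ = 132.00°  ·
antipodal pairs: 2

count = 2; pairs: (0,2), (1,4)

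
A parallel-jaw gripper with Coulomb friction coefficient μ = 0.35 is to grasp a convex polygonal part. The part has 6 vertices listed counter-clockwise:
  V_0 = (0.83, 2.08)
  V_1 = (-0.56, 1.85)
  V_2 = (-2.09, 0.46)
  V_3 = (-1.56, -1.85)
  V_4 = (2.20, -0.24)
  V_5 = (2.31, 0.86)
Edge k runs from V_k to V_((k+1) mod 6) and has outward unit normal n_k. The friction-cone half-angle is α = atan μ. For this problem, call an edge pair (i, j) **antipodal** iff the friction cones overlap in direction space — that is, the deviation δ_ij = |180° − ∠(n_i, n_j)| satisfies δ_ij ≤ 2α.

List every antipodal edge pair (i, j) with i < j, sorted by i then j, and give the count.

α = atan 0.35 = 19.29°;  2α = 38.58°
n_0 = (-0.1632, +0.9866)
n_1 = (-0.6724, +0.7402)
n_2 = (-0.9747, -0.2236)
n_3 = (+0.3936, -0.9193)
n_4 = (+0.9950, -0.0995)
n_5 = (+0.6361, +0.7716)
  (0,1): δ = 147.14°  ·
  (0,2): δ = 86.47°  ·
  (0,3): δ = 13.78°  ✓
  (0,4): δ = 74.89°  ·
  (0,5): δ = 131.10°  ·
  (1,2): δ = 119.33°  ·
  (1,3): δ = 19.07°  ✓
  (1,4): δ = 42.03°  ·
  (1,5): δ = 98.25°  ·
  (2,3): δ = 79.74°  ·
  (2,4): δ = 18.63°  ✓
  (2,5): δ = 37.58°  ✓
  (3,4): δ = 118.89°  ·
  (3,5): δ = 62.68°  ·
  (4,5): δ = 123.79°  ·
antipodal pairs: 4

count = 4; pairs: (0,3), (1,3), (2,4), (2,5)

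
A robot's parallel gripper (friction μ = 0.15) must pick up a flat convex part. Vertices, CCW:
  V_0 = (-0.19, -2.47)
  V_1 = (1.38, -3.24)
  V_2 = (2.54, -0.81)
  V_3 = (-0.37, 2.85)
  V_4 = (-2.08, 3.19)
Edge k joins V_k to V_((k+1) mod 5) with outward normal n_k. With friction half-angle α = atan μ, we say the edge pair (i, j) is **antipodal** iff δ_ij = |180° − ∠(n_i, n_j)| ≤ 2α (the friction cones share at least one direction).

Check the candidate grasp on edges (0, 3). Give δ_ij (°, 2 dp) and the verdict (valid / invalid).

δ = 14.88°, valid

α = atan 0.15 = 8.53°;  2α = 17.06°
edge 0: e_0 = (+1.57, -0.77);  n_0 = (-0.4403, -0.8978)
edge 3: e_3 = (-1.71, +0.34);  n_3 = (+0.1950, +0.9808)
∠(n_0, n_3) = 165.12°
δ = |180° − 165.12°| = 14.88°
14.88° ≤ 2α = 17.06°  →  valid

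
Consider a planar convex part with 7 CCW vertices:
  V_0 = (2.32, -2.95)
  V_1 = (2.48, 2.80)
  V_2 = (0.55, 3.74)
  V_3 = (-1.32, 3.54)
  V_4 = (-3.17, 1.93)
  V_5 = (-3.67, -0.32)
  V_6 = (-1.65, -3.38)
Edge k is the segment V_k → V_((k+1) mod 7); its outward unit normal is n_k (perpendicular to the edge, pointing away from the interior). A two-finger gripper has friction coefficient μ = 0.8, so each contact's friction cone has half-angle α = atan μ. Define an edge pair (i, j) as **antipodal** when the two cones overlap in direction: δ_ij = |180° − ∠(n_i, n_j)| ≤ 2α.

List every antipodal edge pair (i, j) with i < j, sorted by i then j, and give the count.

count = 10; pairs: (0,3), (0,4), (0,5), (1,4), (1,5), (1,6), (2,5), (2,6), (3,6), (4,6)

α = atan 0.8 = 38.66°;  2α = 77.32°
n_0 = (+0.9996, -0.0278)
n_1 = (+0.4379, +0.8990)
n_2 = (-0.1063, +0.9943)
n_3 = (-0.6565, +0.7543)
n_4 = (-0.9762, +0.2169)
n_5 = (-0.8346, -0.5509)
n_6 = (+0.1077, -0.9942)
  (0,1): δ = 114.37°  ·
  (0,2): δ = 82.30°  ·
  (0,3): δ = 47.37°  ✓
  (0,4): δ = 10.93°  ✓
  (0,5): δ = 35.02°  ✓
  (0,6): δ = 97.78°  ·
  (1,2): δ = 147.93°  ·
  (1,3): δ = 113.00°  ·
  (1,4): δ = 76.56°  ✓
  (1,5): δ = 30.60°  ✓
  (1,6): δ = 32.15°  ✓
  (2,3): δ = 145.07°  ·
  (2,4): δ = 108.63°  ·
  (2,5): δ = 62.67°  ✓
  (2,6): δ = 0.08°  ✓
  (3,4): δ = 143.56°  ·
  (3,5): δ = 97.60°  ·
  (3,6): δ = 34.85°  ✓
  (4,5): δ = 134.04°  ·
  (4,6): δ = 71.29°  ✓
  (5,6): δ = 117.25°  ·
antipodal pairs: 10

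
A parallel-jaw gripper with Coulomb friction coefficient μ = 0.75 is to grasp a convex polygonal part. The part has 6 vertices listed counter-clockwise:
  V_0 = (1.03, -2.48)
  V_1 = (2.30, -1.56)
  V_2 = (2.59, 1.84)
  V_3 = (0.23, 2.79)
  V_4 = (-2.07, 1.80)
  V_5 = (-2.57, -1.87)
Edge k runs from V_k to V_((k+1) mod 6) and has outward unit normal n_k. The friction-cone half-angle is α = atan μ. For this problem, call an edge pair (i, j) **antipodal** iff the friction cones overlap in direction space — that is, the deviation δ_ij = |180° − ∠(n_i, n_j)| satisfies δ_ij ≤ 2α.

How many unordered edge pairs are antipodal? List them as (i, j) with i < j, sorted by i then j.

α = atan 0.75 = 36.87°;  2α = 73.74°
n_0 = (+0.5867, -0.8098)
n_1 = (+0.9964, -0.0850)
n_2 = (+0.3734, +0.9277)
n_3 = (-0.3954, +0.9185)
n_4 = (-0.9908, +0.1350)
n_5 = (-0.1671, -0.9859)
  (0,1): δ = 130.80°  ·
  (0,2): δ = 57.85°  ✓
  (0,3): δ = 12.63°  ✓
  (0,4): δ = 46.32°  ✓
  (0,5): δ = 134.46°  ·
  (1,2): δ = 107.05°  ·
  (1,3): δ = 61.84°  ✓
  (1,4): δ = 2.88°  ✓
  (1,5): δ = 85.26°  ·
  (2,3): δ = 134.78°  ·
  (2,4): δ = 75.83°  ·
  (2,5): δ = 12.31°  ✓
  (3,4): δ = 121.05°  ·
  (3,5): δ = 32.91°  ✓
  (4,5): δ = 91.86°  ·
antipodal pairs: 7

count = 7; pairs: (0,2), (0,3), (0,4), (1,3), (1,4), (2,5), (3,5)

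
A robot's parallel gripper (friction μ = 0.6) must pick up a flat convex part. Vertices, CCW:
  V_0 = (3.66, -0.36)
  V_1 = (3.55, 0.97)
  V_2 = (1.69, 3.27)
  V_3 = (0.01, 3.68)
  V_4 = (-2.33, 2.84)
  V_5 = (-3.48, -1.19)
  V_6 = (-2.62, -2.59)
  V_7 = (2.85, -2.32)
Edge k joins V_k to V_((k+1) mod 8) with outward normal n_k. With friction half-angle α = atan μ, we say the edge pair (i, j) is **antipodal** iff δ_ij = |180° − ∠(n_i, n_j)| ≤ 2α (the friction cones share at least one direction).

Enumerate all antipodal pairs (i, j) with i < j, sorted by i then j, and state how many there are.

α = atan 0.6 = 30.96°;  2α = 61.93°
n_0 = (+0.9966, +0.0824)
n_1 = (+0.7776, +0.6288)
n_2 = (+0.2371, +0.9715)
n_3 = (-0.3379, +0.9412)
n_4 = (-0.9616, +0.2744)
n_5 = (-0.8521, -0.5234)
n_6 = (+0.0493, -0.9988)
n_7 = (+0.9242, -0.3819)
  (0,1): δ = 145.77°  ·
  (0,2): δ = 108.44°  ·
  (0,3): δ = 74.98°  ·
  (0,4): δ = 20.65°  ✓
  (0,5): δ = 26.83°  ✓
  (0,6): δ = 88.10°  ·
  (0,7): δ = 152.82°  ·
  (1,2): δ = 142.68°  ·
  (1,3): δ = 109.22°  ·
  (1,4): δ = 54.89°  ✓
  (1,5): δ = 7.40°  ✓
  (1,6): δ = 53.86°  ✓
  (1,7): δ = 118.58°  ·
  (2,3): δ = 146.54°  ·
  (2,4): δ = 92.21°  ·
  (2,5): δ = 44.72°  ✓
  (2,6): δ = 16.54°  ✓
  (2,7): δ = 81.26°  ·
  (3,4): δ = 125.67°  ·
  (3,5): δ = 78.19°  ·
  (3,6): δ = 16.92°  ✓
  (3,7): δ = 47.80°  ✓
  (4,5): δ = 132.51°  ·
  (4,6): δ = 71.25°  ·
  (4,7): δ = 6.53°  ✓
  (5,6): δ = 118.74°  ·
  (5,7): δ = 54.02°  ✓
  (6,7): δ = 115.28°  ·
antipodal pairs: 11

count = 11; pairs: (0,4), (0,5), (1,4), (1,5), (1,6), (2,5), (2,6), (3,6), (3,7), (4,7), (5,7)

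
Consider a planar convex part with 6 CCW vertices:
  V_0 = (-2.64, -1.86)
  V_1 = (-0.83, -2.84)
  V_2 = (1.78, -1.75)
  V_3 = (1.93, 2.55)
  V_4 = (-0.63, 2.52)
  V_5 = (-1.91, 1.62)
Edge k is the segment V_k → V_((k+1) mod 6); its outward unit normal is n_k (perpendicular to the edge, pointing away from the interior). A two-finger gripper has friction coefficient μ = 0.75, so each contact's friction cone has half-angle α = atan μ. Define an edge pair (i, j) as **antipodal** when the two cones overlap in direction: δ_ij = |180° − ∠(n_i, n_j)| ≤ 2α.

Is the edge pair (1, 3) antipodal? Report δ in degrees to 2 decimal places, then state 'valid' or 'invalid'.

δ = 22.00°, valid

α = atan 0.75 = 36.87°;  2α = 73.74°
edge 1: e_1 = (+2.61, +1.09);  n_1 = (+0.3854, -0.9228)
edge 3: e_3 = (-2.56, -0.03);  n_3 = (-0.0117, +0.9999)
∠(n_1, n_3) = 158.00°
δ = |180° − 158.00°| = 22.00°
22.00° ≤ 2α = 73.74°  →  valid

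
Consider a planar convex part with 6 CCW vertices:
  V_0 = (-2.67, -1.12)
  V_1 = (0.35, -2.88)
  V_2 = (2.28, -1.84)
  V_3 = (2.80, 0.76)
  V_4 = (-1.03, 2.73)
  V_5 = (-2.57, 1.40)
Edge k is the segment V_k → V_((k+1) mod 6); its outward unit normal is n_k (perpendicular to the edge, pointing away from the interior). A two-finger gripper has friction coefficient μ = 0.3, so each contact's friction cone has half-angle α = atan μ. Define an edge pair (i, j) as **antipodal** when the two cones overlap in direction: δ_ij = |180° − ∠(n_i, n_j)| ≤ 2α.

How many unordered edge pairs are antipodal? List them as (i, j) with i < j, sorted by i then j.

α = atan 0.3 = 16.70°;  2α = 33.40°
n_0 = (-0.5035, -0.8640)
n_1 = (+0.4744, -0.8803)
n_2 = (+0.9806, -0.1961)
n_3 = (+0.4574, +0.8893)
n_4 = (-0.6536, +0.7568)
n_5 = (-0.9992, +0.0397)
  (0,1): δ = 121.45°  ·
  (0,2): δ = 71.08°  ·
  (0,3): δ = 3.01°  ✓
  (0,4): δ = 71.05°  ·
  (0,5): δ = 117.96°  ·
  (1,2): δ = 129.63°  ·
  (1,3): δ = 55.54°  ·
  (1,4): δ = 12.50°  ✓
  (1,5): δ = 59.41°  ·
  (2,3): δ = 105.91°  ·
  (2,4): δ = 37.87°  ·
  (2,5): δ = 9.04°  ✓
  (3,4): δ = 111.97°  ·
  (3,5): δ = 65.05°  ·
  (4,5): δ = 133.09°  ·
antipodal pairs: 3

count = 3; pairs: (0,3), (1,4), (2,5)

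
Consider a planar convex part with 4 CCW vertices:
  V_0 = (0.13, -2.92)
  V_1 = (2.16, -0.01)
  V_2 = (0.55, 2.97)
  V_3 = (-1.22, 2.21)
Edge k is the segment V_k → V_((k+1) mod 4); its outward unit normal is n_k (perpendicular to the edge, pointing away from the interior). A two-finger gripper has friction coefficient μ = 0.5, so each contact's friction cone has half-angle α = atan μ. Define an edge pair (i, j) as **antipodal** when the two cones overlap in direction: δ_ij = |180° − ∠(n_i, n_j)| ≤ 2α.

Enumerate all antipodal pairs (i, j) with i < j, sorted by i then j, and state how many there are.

α = atan 0.5 = 26.57°;  2α = 53.13°
n_0 = (+0.8202, -0.5721)
n_1 = (+0.8798, +0.4753)
n_2 = (-0.3945, +0.9189)
n_3 = (-0.9671, -0.2545)
  (0,1): δ = 116.72°  ·
  (0,2): δ = 31.86°  ✓
  (0,3): δ = 49.64°  ✓
  (1,2): δ = 95.14°  ·
  (1,3): δ = 13.64°  ✓
  (2,3): δ = 98.49°  ·
antipodal pairs: 3

count = 3; pairs: (0,2), (0,3), (1,3)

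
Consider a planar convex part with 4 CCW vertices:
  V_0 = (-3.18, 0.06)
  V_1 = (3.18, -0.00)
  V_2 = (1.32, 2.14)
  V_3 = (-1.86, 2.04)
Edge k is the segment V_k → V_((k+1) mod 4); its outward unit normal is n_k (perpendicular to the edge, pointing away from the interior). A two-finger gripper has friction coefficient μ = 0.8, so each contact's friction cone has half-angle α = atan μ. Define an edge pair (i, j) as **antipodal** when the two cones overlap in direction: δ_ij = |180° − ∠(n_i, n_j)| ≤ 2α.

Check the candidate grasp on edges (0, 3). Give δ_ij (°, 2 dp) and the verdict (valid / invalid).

δ = 56.85°, valid

α = atan 0.8 = 38.66°;  2α = 77.32°
edge 0: e_0 = (+6.36, -0.06);  n_0 = (-0.0094, -1.0000)
edge 3: e_3 = (-1.32, -1.98);  n_3 = (-0.8321, +0.5547)
∠(n_0, n_3) = 123.15°
δ = |180° − 123.15°| = 56.85°
56.85° ≤ 2α = 77.32°  →  valid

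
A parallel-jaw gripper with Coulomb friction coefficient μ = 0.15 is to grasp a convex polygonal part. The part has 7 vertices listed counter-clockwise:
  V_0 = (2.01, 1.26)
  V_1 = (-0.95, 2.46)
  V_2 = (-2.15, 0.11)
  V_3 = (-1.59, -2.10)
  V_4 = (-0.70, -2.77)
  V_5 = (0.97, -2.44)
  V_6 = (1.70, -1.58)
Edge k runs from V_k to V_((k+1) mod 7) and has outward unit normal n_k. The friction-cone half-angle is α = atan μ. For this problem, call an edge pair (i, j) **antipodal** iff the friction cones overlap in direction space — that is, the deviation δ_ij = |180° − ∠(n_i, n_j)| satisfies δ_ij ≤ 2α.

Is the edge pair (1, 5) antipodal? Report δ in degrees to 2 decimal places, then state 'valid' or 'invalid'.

δ = 13.28°, valid

α = atan 0.15 = 8.53°;  2α = 17.06°
edge 1: e_1 = (-1.20, -2.35);  n_1 = (-0.8906, +0.4548)
edge 5: e_5 = (+0.73, +0.86);  n_5 = (+0.7624, -0.6471)
∠(n_1, n_5) = 166.72°
δ = |180° − 166.72°| = 13.28°
13.28° ≤ 2α = 17.06°  →  valid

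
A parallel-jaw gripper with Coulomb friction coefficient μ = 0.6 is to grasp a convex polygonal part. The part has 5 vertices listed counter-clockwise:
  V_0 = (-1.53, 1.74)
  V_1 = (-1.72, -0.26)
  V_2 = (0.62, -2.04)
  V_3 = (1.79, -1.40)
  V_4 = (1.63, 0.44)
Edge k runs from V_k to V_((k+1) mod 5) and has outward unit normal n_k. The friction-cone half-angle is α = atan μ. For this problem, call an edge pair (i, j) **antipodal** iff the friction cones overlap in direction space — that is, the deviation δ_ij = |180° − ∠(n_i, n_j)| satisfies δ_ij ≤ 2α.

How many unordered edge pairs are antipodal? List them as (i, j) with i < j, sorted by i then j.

count = 5; pairs: (0,2), (0,3), (1,3), (1,4), (2,4)

α = atan 0.6 = 30.96°;  2α = 61.93°
n_0 = (-0.9955, +0.0946)
n_1 = (-0.6054, -0.7959)
n_2 = (+0.4799, -0.8773)
n_3 = (+0.9962, +0.0866)
n_4 = (+0.3805, +0.9248)
  (0,1): δ = 121.83°  ·
  (0,2): δ = 55.89°  ✓
  (0,3): δ = 10.40°  ✓
  (0,4): δ = 73.06°  ·
  (1,2): δ = 114.06°  ·
  (1,3): δ = 47.77°  ✓
  (1,4): δ = 14.90°  ✓
  (2,3): δ = 113.71°  ·
  (2,4): δ = 51.04°  ✓
  (3,4): δ = 117.33°  ·
antipodal pairs: 5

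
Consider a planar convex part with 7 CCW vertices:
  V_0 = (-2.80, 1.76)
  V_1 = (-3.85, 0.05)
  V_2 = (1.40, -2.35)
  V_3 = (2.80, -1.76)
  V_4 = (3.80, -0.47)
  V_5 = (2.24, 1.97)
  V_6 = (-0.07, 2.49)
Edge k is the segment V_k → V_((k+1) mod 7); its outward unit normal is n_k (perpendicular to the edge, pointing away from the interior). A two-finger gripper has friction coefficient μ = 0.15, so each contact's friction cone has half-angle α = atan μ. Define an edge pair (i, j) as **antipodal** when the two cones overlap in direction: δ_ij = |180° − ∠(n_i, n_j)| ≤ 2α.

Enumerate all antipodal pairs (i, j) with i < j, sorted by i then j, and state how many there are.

count = 3; pairs: (0,3), (1,5), (2,6)

α = atan 0.15 = 8.53°;  2α = 17.06°
n_0 = (-0.8522, +0.5233)
n_1 = (-0.4158, -0.9095)
n_2 = (+0.3884, -0.9215)
n_3 = (+0.7903, -0.6127)
n_4 = (+0.8425, +0.5387)
n_5 = (+0.2196, +0.9756)
n_6 = (-0.2583, +0.9661)
  (0,1): δ = 83.02°  ·
  (0,2): δ = 35.60°  ·
  (0,3): δ = 6.23°  ✓
  (0,4): δ = 64.14°  ·
  (0,5): δ = 108.87°  ·
  (0,6): δ = 136.52°  ·
  (1,2): δ = 132.58°  ·
  (1,3): δ = 103.22°  ·
  (1,4): δ = 32.84°  ·
  (1,5): δ = 11.88°  ✓
  (1,6): δ = 39.54°  ·
  (2,3): δ = 150.63°  ·
  (2,4): δ = 80.26°  ·
  (2,5): δ = 35.54°  ·
  (2,6): δ = 7.88°  ✓
  (3,4): δ = 109.62°  ·
  (3,5): δ = 64.90°  ·
  (3,6): δ = 37.25°  ·
  (4,5): δ = 135.28°  ·
  (4,6): δ = 107.62°  ·
  (5,6): δ = 152.34°  ·
antipodal pairs: 3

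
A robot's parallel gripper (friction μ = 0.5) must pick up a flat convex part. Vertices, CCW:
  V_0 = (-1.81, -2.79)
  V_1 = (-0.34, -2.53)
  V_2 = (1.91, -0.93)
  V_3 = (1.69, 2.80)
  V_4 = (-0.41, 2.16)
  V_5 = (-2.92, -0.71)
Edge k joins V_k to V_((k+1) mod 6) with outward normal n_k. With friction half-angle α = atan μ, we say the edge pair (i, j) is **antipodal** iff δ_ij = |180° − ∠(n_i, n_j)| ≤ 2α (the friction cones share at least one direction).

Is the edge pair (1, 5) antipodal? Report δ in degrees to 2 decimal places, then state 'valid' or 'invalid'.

δ = 82.67°, invalid

α = atan 0.5 = 26.57°;  2α = 53.13°
edge 1: e_1 = (+2.25, +1.60);  n_1 = (+0.5795, -0.8150)
edge 5: e_5 = (+1.11, -2.08);  n_5 = (-0.8822, -0.4708)
∠(n_1, n_5) = 97.33°
δ = |180° − 97.33°| = 82.67°
82.67° > 2α = 53.13°  →  invalid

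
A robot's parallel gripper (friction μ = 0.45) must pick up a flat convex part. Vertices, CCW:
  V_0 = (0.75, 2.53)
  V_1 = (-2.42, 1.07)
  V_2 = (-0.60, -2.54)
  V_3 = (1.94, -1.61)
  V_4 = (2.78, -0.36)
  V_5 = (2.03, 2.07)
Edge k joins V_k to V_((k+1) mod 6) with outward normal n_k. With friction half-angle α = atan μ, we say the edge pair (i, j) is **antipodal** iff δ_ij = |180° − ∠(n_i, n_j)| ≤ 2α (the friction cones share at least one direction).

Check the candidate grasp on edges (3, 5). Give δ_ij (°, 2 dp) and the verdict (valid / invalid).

δ = 75.87°, invalid

α = atan 0.45 = 24.23°;  2α = 48.46°
edge 3: e_3 = (+0.84, +1.25);  n_3 = (+0.8300, -0.5578)
edge 5: e_5 = (-1.28, +0.46);  n_5 = (+0.3382, +0.9411)
∠(n_3, n_5) = 104.13°
δ = |180° − 104.13°| = 75.87°
75.87° > 2α = 48.46°  →  invalid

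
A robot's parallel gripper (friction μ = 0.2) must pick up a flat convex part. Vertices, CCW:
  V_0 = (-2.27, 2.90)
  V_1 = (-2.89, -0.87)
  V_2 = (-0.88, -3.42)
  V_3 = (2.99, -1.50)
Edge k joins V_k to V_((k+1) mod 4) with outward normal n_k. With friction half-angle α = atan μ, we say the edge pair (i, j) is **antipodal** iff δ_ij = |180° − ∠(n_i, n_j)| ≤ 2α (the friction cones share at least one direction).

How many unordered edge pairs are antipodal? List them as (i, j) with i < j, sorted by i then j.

α = atan 0.2 = 11.31°;  2α = 22.62°
n_0 = (-0.9867, +0.1623)
n_1 = (-0.7854, -0.6190)
n_2 = (+0.4444, -0.8958)
n_3 = (+0.6416, +0.7670)
  (0,1): δ = 132.41°  ·
  (0,2): δ = 54.27°  ·
  (0,3): δ = 59.43°  ·
  (1,2): δ = 101.86°  ·
  (1,3): δ = 11.84°  ✓
  (2,3): δ = 66.30°  ·
antipodal pairs: 1

count = 1; pairs: (1,3)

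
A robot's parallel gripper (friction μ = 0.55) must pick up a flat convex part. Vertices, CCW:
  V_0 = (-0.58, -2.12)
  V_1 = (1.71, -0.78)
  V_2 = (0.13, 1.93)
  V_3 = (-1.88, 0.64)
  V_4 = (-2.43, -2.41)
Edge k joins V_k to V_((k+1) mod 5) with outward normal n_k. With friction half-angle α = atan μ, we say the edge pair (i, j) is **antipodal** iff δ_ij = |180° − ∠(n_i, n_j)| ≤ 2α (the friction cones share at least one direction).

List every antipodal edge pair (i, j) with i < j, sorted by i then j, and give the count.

α = atan 0.55 = 28.81°;  2α = 57.62°
n_0 = (+0.5050, -0.8631)
n_1 = (+0.8639, +0.5037)
n_2 = (-0.5401, +0.8416)
n_3 = (-0.9841, +0.1775)
n_4 = (+0.1549, -0.9879)
  (0,1): δ = 90.09°  ·
  (0,2): δ = 2.36°  ✓
  (0,3): δ = 49.44°  ✓
  (0,4): δ = 158.57°  ·
  (1,2): δ = 87.55°  ·
  (1,3): δ = 40.47°  ✓
  (1,4): δ = 68.67°  ·
  (2,3): δ = 132.91°  ·
  (2,4): δ = 23.78°  ✓
  (3,4): δ = 70.87°  ·
antipodal pairs: 4

count = 4; pairs: (0,2), (0,3), (1,3), (2,4)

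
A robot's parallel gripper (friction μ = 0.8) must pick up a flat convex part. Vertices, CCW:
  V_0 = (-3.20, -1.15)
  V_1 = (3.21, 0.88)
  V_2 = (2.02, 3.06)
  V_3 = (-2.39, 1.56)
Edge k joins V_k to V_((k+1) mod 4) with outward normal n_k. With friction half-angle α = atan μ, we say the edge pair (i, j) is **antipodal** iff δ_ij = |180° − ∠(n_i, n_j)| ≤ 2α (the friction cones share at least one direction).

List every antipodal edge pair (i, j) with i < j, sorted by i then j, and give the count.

α = atan 0.8 = 38.66°;  2α = 77.32°
n_0 = (+0.3019, -0.9533)
n_1 = (+0.8777, +0.4791)
n_2 = (-0.3220, +0.9467)
n_3 = (-0.9581, +0.2864)
  (0,1): δ = 78.94°  ·
  (0,2): δ = 1.21°  ✓
  (0,3): δ = 55.79°  ✓
  (1,2): δ = 99.84°  ·
  (1,3): δ = 45.27°  ✓
  (2,3): δ = 125.43°  ·
antipodal pairs: 3

count = 3; pairs: (0,2), (0,3), (1,3)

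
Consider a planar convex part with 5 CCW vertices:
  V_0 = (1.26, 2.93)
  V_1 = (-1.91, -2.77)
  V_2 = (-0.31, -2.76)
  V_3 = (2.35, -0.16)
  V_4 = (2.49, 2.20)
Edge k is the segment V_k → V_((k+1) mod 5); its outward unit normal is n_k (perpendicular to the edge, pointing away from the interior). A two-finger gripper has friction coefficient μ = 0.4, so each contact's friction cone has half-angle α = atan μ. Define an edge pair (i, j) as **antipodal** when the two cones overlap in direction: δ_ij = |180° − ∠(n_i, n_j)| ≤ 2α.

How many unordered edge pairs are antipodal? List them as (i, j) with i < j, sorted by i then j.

count = 3; pairs: (0,2), (0,3), (1,4)

α = atan 0.4 = 21.80°;  2α = 43.60°
n_0 = (-0.8739, +0.4860)
n_1 = (+0.0062, -1.0000)
n_2 = (+0.6990, -0.7151)
n_3 = (+0.9982, -0.0592)
n_4 = (+0.5104, +0.8600)
  (0,1): δ = 60.56°  ·
  (0,2): δ = 16.57°  ✓
  (0,3): δ = 25.69°  ✓
  (0,4): δ = 88.39°  ·
  (1,2): δ = 136.01°  ·
  (1,3): δ = 93.75°  ·
  (1,4): δ = 31.05°  ✓
  (2,3): δ = 137.74°  ·
  (2,4): δ = 75.04°  ·
  (3,4): δ = 117.29°  ·
antipodal pairs: 3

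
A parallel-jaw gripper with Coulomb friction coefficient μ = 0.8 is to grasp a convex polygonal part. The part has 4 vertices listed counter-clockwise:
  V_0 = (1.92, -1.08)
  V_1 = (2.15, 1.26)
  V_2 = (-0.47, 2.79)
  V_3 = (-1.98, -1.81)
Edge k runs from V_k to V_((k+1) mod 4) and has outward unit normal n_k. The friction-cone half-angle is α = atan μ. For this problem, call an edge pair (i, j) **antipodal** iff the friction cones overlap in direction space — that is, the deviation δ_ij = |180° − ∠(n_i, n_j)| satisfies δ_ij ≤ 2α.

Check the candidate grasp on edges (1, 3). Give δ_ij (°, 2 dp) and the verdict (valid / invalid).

δ = 40.89°, valid

α = atan 0.8 = 38.66°;  2α = 77.32°
edge 1: e_1 = (-2.62, +1.53);  n_1 = (+0.5043, +0.8635)
edge 3: e_3 = (+3.90, +0.73);  n_3 = (+0.1840, -0.9829)
∠(n_1, n_3) = 139.11°
δ = |180° − 139.11°| = 40.89°
40.89° ≤ 2α = 77.32°  →  valid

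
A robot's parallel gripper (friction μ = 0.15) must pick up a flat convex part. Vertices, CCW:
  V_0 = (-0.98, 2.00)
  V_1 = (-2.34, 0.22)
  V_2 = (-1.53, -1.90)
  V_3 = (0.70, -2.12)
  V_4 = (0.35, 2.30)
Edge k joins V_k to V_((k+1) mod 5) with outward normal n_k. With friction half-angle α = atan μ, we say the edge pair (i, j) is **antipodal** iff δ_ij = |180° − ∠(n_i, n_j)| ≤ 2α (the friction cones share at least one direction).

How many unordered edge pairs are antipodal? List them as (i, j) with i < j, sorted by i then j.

count = 1; pairs: (1,3)

α = atan 0.15 = 8.53°;  2α = 17.06°
n_0 = (-0.7946, +0.6071)
n_1 = (-0.9341, -0.3569)
n_2 = (-0.0982, -0.9952)
n_3 = (+0.9969, +0.0789)
n_4 = (-0.2200, +0.9755)
  (0,1): δ = 121.71°  ·
  (0,2): δ = 58.25°  ·
  (0,3): δ = 41.91°  ·
  (0,4): δ = 140.09°  ·
  (1,2): δ = 116.54°  ·
  (1,3): δ = 16.38°  ✓
  (1,4): δ = 81.80°  ·
  (2,3): δ = 79.84°  ·
  (2,4): δ = 18.35°  ·
  (3,4): δ = 81.82°  ·
antipodal pairs: 1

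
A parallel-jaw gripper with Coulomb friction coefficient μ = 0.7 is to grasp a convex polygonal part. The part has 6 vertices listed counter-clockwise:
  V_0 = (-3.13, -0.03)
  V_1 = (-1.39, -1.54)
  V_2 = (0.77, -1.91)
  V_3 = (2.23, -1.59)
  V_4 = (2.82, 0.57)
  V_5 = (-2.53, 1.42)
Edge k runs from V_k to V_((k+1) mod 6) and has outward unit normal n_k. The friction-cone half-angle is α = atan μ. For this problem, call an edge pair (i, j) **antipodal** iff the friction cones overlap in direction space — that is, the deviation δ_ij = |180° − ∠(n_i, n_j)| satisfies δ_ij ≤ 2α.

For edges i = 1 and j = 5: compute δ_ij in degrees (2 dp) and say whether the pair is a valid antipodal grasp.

δ = 77.24°, invalid

α = atan 0.7 = 34.99°;  2α = 69.98°
edge 1: e_1 = (+2.16, -0.37);  n_1 = (-0.1688, -0.9856)
edge 5: e_5 = (-0.60, -1.45);  n_5 = (-0.9240, +0.3824)
∠(n_1, n_5) = 102.76°
δ = |180° − 102.76°| = 77.24°
77.24° > 2α = 69.98°  →  invalid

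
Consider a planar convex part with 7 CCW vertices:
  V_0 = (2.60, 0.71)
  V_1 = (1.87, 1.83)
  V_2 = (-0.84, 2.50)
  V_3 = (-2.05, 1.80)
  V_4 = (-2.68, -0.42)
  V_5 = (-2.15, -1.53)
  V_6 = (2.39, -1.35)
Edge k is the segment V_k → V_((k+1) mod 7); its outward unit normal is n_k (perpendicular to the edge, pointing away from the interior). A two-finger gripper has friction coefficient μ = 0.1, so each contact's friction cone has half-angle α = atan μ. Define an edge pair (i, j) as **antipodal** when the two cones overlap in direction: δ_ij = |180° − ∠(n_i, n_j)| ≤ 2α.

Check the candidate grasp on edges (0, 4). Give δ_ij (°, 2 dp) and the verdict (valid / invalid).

δ = 7.57°, valid

α = atan 0.1 = 5.71°;  2α = 11.42°
edge 0: e_0 = (-0.73, +1.12);  n_0 = (+0.8378, +0.5460)
edge 4: e_4 = (+0.53, -1.11);  n_4 = (-0.9024, -0.4309)
∠(n_0, n_4) = 172.43°
δ = |180° − 172.43°| = 7.57°
7.57° ≤ 2α = 11.42°  →  valid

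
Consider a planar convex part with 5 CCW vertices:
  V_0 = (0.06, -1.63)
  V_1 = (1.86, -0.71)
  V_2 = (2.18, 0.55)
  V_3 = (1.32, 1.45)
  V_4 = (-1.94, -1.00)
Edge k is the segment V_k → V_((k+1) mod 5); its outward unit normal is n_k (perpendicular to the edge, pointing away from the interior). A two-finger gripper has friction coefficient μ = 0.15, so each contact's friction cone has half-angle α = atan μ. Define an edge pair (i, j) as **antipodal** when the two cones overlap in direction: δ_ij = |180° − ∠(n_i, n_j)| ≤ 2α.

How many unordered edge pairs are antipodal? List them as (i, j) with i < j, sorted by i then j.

count = 1; pairs: (0,3)

α = atan 0.15 = 8.53°;  2α = 17.06°
n_0 = (+0.4551, -0.8904)
n_1 = (+0.9692, -0.2462)
n_2 = (+0.7230, +0.6909)
n_3 = (-0.6008, +0.7994)
n_4 = (-0.3004, -0.9538)
  (0,1): δ = 131.32°  ·
  (0,2): δ = 73.37°  ·
  (0,3): δ = 9.85°  ✓
  (0,4): δ = 135.44°  ·
  (1,2): δ = 122.05°  ·
  (1,3): δ = 38.82°  ·
  (1,4): δ = 86.77°  ·
  (2,3): δ = 96.77°  ·
  (2,4): δ = 28.82°  ·
  (3,4): δ = 54.41°  ·
antipodal pairs: 1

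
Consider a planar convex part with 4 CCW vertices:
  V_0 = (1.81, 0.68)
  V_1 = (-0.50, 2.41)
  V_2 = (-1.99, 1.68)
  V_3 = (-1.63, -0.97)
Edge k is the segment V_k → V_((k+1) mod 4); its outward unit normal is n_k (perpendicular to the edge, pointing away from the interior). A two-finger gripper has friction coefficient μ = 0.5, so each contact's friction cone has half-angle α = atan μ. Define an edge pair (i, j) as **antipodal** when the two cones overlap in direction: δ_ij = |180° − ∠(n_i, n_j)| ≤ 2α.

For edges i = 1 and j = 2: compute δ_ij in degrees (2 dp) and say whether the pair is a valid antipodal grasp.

α = atan 0.5 = 26.57°;  2α = 53.13°
edge 1: e_1 = (-1.49, -0.73);  n_1 = (-0.4400, +0.8980)
edge 2: e_2 = (+0.36, -2.65);  n_2 = (-0.9909, -0.1346)
∠(n_1, n_2) = 71.63°
δ = |180° − 71.63°| = 108.37°
108.37° > 2α = 53.13°  →  invalid

δ = 108.37°, invalid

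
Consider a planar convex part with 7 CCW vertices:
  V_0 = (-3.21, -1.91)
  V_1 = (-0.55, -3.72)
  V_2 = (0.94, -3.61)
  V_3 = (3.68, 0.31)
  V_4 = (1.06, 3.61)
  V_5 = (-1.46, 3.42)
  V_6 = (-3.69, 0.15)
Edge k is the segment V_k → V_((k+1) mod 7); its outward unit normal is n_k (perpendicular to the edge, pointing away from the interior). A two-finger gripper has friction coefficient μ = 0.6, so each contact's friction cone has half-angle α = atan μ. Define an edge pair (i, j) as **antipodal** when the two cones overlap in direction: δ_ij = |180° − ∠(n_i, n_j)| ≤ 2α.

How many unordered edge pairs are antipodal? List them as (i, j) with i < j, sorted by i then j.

count = 9; pairs: (0,3), (0,4), (1,3), (1,4), (1,5), (2,4), (2,5), (2,6), (3,6)

α = atan 0.6 = 30.96°;  2α = 61.93°
n_0 = (-0.5626, -0.8268)
n_1 = (+0.0736, -0.9973)
n_2 = (+0.8196, -0.5729)
n_3 = (+0.7832, +0.6218)
n_4 = (-0.0752, +0.9972)
n_5 = (-0.8262, +0.5634)
n_6 = (-0.9739, -0.2269)
  (0,1): δ = 141.54°  ·
  (0,2): δ = 90.72°  ·
  (0,3): δ = 17.32°  ✓
  (0,4): δ = 38.55°  ✓
  (0,5): δ = 89.94°  ·
  (0,6): δ = 137.35°  ·
  (1,2): δ = 129.17°  ·
  (1,3): δ = 55.77°  ✓
  (1,4): δ = 0.09°  ✓
  (1,5): δ = 51.49°  ✓
  (1,6): δ = 98.89°  ·
  (2,3): δ = 106.60°  ·
  (2,4): δ = 50.74°  ✓
  (2,5): δ = 0.66°  ✓
  (2,6): δ = 48.07°  ✓
  (3,4): δ = 124.14°  ·
  (3,5): δ = 72.74°  ·
  (3,6): δ = 25.33°  ✓
  (4,5): δ = 128.60°  ·
  (4,6): δ = 81.20°  ·
  (5,6): δ = 132.59°  ·
antipodal pairs: 9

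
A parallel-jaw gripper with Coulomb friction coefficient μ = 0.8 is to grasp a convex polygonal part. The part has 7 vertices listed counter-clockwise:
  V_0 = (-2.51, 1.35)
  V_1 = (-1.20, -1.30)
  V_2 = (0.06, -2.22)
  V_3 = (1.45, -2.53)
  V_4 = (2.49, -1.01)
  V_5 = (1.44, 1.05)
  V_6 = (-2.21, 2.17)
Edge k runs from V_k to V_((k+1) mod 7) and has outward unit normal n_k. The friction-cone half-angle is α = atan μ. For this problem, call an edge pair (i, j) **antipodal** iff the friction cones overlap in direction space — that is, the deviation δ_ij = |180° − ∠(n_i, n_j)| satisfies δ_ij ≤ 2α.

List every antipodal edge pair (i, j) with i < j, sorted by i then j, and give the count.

count = 10; pairs: (0,3), (0,4), (0,5), (1,4), (1,5), (2,4), (2,5), (3,5), (3,6), (4,6)

α = atan 0.8 = 38.66°;  2α = 77.32°
n_0 = (-0.8964, -0.4431)
n_1 = (-0.5897, -0.8076)
n_2 = (-0.2177, -0.9760)
n_3 = (+0.8253, -0.5647)
n_4 = (+0.8909, +0.4541)
n_5 = (+0.2933, +0.9560)
n_6 = (-0.9391, +0.3436)
  (0,1): δ = 152.44°  ·
  (0,2): δ = 128.88°  ·
  (0,3): δ = 60.69°  ✓
  (0,4): δ = 0.70°  ✓
  (0,5): δ = 46.64°  ✓
  (0,6): δ = 133.60°  ·
  (1,2): δ = 156.44°  ·
  (1,3): δ = 88.24°  ·
  (1,4): δ = 26.86°  ✓
  (1,5): δ = 19.08°  ✓
  (1,6): δ = 106.04°  ·
  (2,3): δ = 111.81°  ·
  (2,4): δ = 50.42°  ✓
  (2,5): δ = 4.49°  ✓
  (2,6): δ = 82.48°  ·
  (3,4): δ = 118.61°  ·
  (3,5): δ = 72.68°  ✓
  (3,6): δ = 14.29°  ✓
  (4,5): δ = 134.07°  ·
  (4,6): δ = 47.10°  ✓
  (5,6): δ = 93.04°  ·
antipodal pairs: 10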